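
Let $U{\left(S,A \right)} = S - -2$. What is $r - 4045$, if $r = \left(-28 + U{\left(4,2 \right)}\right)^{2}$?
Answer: $-3561$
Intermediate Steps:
$U{\left(S,A \right)} = 2 + S$ ($U{\left(S,A \right)} = S + 2 = 2 + S$)
$r = 484$ ($r = \left(-28 + \left(2 + 4\right)\right)^{2} = \left(-28 + 6\right)^{2} = \left(-22\right)^{2} = 484$)
$r - 4045 = 484 - 4045 = -3561$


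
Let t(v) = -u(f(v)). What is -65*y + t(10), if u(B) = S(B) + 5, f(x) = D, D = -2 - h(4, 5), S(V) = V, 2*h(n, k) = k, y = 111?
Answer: -14431/2 ≈ -7215.5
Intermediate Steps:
h(n, k) = k/2
D = -9/2 (D = -2 - 5/2 = -9/2 ≈ -4.5000)
f(x) = -9/2
u(B) = 5 + B (u(B) = B + 5 = 5 + B)
t(v) = -1/2 (t(v) = -(5 - 9/2) = -1*1/2 = -1/2)
-65*y + t(10) = -65*111 - 1/2 = -7215 - 1/2 = -14431/2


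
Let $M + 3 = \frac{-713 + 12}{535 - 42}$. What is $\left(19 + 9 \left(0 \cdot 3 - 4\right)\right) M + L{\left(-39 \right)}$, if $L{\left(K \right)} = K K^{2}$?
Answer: $- \frac{1718071}{29} \approx -59244.0$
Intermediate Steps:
$M = - \frac{2180}{493}$ ($M = -3 + \frac{-713 + 12}{535 - 42} = -3 - \frac{701}{493} = - \frac{2180}{493} \approx -4.4219$)
$L{\left(K \right)} = K^{3}$
$\left(19 + 9 \left(0 \cdot 3 - 4\right)\right) M + L{\left(-39 \right)} = \left(19 + 9 \left(0 \cdot 3 - 4\right)\right) \left(- \frac{2180}{493}\right) + \left(-39\right)^{3} = \left(19 + 9 \left(0 - 4\right)\right) \left(- \frac{2180}{493}\right) - 59319 = \left(19 + 9 \left(-4\right)\right) \left(- \frac{2180}{493}\right) - 59319 = \left(19 - 36\right) \left(- \frac{2180}{493}\right) - 59319 = \left(-17\right) \left(- \frac{2180}{493}\right) - 59319 = \frac{2180}{29} - 59319 = - \frac{1718071}{29}$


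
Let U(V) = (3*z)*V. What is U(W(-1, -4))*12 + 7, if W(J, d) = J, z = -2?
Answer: 79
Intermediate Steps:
U(V) = -6*V (U(V) = (3*(-2))*V = -6*V)
U(W(-1, -4))*12 + 7 = -6*(-1)*12 + 7 = 6*12 + 7 = 72 + 7 = 79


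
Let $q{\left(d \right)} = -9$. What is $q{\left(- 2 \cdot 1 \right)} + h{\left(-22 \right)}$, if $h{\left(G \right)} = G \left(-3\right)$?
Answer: $57$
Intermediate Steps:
$h{\left(G \right)} = - 3 G$
$q{\left(- 2 \cdot 1 \right)} + h{\left(-22 \right)} = -9 - -66 = -9 + 66 = 57$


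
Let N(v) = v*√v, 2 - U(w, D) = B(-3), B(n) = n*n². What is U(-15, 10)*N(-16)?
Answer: -1856*I ≈ -1856.0*I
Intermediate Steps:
B(n) = n³
U(w, D) = 29 (U(w, D) = 2 - 1*(-3)³ = 2 - 1*(-27) = 2 + 27 = 29)
N(v) = v^(3/2)
U(-15, 10)*N(-16) = 29*(-16)^(3/2) = 29*(-64*I) = -1856*I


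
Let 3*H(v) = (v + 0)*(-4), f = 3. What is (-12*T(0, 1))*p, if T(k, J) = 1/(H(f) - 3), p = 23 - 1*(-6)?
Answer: 348/7 ≈ 49.714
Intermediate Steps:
H(v) = -4*v/3 (H(v) = ((v + 0)*(-4))/3 = (v*(-4))/3 = (-4*v)/3 = -4*v/3)
p = 29 (p = 23 + 6 = 29)
T(k, J) = -⅐ (T(k, J) = 1/(-4/3*3 - 3) = 1/(-4 - 3) = 1/(-7) = -⅐)
(-12*T(0, 1))*p = -12*(-⅐)*29 = (12/7)*29 = 348/7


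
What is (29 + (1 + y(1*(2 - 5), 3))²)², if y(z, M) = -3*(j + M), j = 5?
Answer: 311364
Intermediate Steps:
y(z, M) = -15 - 3*M (y(z, M) = -3*(5 + M) = -15 - 3*M)
(29 + (1 + y(1*(2 - 5), 3))²)² = (29 + (1 + (-15 - 3*3))²)² = (29 + (1 + (-15 - 9))²)² = (29 + (1 - 24)²)² = (29 + (-23)²)² = (29 + 529)² = 558² = 311364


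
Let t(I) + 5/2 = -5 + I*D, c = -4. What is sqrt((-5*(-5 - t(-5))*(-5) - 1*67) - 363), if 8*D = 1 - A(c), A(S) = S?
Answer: I*sqrt(4630)/4 ≈ 17.011*I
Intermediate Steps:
D = 5/8 (D = (1 - 1*(-4))/8 = (1 + 4)/8 = (1/8)*5 = 5/8 ≈ 0.62500)
t(I) = -15/2 + 5*I/8 (t(I) = -5/2 + (-5 + I*(5/8)) = -5/2 + (-5 + 5*I/8) = -15/2 + 5*I/8)
sqrt((-5*(-5 - t(-5))*(-5) - 1*67) - 363) = sqrt((-5*(-5 - (-15/2 + (5/8)*(-5)))*(-5) - 1*67) - 363) = sqrt((-5*(-5 - (-15/2 - 25/8))*(-5) - 67) - 363) = sqrt((-5*(-5 - 1*(-85/8))*(-5) - 67) - 363) = sqrt((-5*(-5 + 85/8)*(-5) - 67) - 363) = sqrt((-5*45/8*(-5) - 67) - 363) = sqrt((-225/8*(-5) - 67) - 363) = sqrt((1125/8 - 67) - 363) = sqrt(589/8 - 363) = sqrt(-2315/8) = I*sqrt(4630)/4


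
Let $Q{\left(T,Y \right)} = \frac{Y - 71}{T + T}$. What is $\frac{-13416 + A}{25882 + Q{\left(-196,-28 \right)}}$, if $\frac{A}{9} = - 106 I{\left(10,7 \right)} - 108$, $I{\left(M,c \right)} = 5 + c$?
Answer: $- \frac{10127712}{10145843} \approx -0.99821$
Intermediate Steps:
$Q{\left(T,Y \right)} = \frac{-71 + Y}{2 T}$
$A = -12420$ ($A = 9 \left(- 106 \left(5 + 7\right) - 108\right) = 9 \left(\left(-106\right) 12 - 108\right) = 9 \left(-1272 - 108\right) = 9 \left(-1380\right) = -12420$)
$\frac{-13416 + A}{25882 + Q{\left(-196,-28 \right)}} = \frac{-13416 - 12420}{25882 + \frac{-71 - 28}{2 \left(-196\right)}} = - \frac{25836}{25882 + \frac{1}{2} \left(- \frac{1}{196}\right) \left(-99\right)} = - \frac{25836}{25882 + \frac{99}{392}} = - \frac{25836}{\frac{10145843}{392}} = \left(-25836\right) \frac{392}{10145843} = - \frac{10127712}{10145843}$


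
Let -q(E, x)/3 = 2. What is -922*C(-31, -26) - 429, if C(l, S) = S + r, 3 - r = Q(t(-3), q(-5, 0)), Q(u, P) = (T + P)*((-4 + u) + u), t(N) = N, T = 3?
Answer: 48437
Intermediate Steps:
q(E, x) = -6 (q(E, x) = -3*2 = -6)
Q(u, P) = (-4 + 2*u)*(3 + P) (Q(u, P) = (3 + P)*((-4 + u) + u) = (3 + P)*(-4 + 2*u) = (-4 + 2*u)*(3 + P))
r = -27 (r = 3 - (-12 - 4*(-6) + 6*(-3) + 2*(-6)*(-3)) = 3 - (-12 + 24 - 18 + 36) = 3 - 1*30 = 3 - 30 = -27)
C(l, S) = -27 + S (C(l, S) = S - 27 = -27 + S)
-922*C(-31, -26) - 429 = -922*(-27 - 26) - 429 = -922*(-53) - 429 = 48866 - 429 = 48437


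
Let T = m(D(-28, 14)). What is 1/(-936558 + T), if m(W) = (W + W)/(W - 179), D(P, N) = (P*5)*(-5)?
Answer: -521/487945318 ≈ -1.0677e-6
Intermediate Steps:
D(P, N) = -25*P (D(P, N) = (5*P)*(-5) = -25*P)
m(W) = 2*W/(-179 + W) (m(W) = (2*W)/(-179 + W) = 2*W/(-179 + W))
T = 1400/521 (T = 2*(-25*(-28))/(-179 - 25*(-28)) = 2*700/(-179 + 700) = 2*700/521 = 2*700*(1/521) = 1400/521 ≈ 2.6871)
1/(-936558 + T) = 1/(-936558 + 1400/521) = 1/(-487945318/521) = -521/487945318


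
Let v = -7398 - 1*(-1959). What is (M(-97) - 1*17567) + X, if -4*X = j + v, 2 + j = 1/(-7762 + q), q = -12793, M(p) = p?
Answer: -335123581/20555 ≈ -16304.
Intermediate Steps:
j = -41111/20555 (j = -2 + 1/(-7762 - 12793) = -2 + 1/(-20555) = -2 - 1/20555 = -41111/20555 ≈ -2.0000)
v = -5439 (v = -7398 + 1959 = -5439)
X = 27959939/20555 (X = -(-41111/20555 - 5439)/4 = -¼*(-111839756/20555) = 27959939/20555 ≈ 1360.3)
(M(-97) - 1*17567) + X = (-97 - 1*17567) + 27959939/20555 = (-97 - 17567) + 27959939/20555 = -17664 + 27959939/20555 = -335123581/20555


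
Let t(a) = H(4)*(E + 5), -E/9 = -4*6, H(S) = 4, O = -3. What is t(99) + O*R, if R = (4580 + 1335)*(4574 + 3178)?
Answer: -137558356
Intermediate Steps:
E = 216 (E = -(-36)*6 = -9*(-24) = 216)
t(a) = 884 (t(a) = 4*(216 + 5) = 4*221 = 884)
R = 45853080 (R = 5915*7752 = 45853080)
t(99) + O*R = 884 - 3*45853080 = 884 - 137559240 = -137558356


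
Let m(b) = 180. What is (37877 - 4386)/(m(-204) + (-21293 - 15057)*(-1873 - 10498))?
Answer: 33491/449686030 ≈ 7.4476e-5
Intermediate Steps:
(37877 - 4386)/(m(-204) + (-21293 - 15057)*(-1873 - 10498)) = (37877 - 4386)/(180 + (-21293 - 15057)*(-1873 - 10498)) = 33491/(180 - 36350*(-12371)) = 33491/(180 + 449685850) = 33491/449686030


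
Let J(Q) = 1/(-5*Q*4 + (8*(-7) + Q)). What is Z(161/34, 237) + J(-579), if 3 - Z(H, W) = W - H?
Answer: -85316241/372130 ≈ -229.26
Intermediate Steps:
Z(H, W) = 3 + H - W (Z(H, W) = 3 - (W - H) = 3 + (H - W) = 3 + H - W)
J(Q) = 1/(-56 - 19*Q) (J(Q) = 1/(-20*Q + (-56 + Q)) = 1/(-56 - 19*Q))
Z(161/34, 237) + J(-579) = (3 + 161/34 - 1*237) - 1/(56 + 19*(-579)) = (3 + 161*(1/34) - 237) - 1/(56 - 11001) = (3 + 161/34 - 237) - 1/(-10945) = -7795/34 - 1*(-1/10945) = -7795/34 + 1/10945 = -85316241/372130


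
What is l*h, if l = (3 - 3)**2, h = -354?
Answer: 0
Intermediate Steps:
l = 0 (l = 0**2 = 0)
l*h = 0*(-354) = 0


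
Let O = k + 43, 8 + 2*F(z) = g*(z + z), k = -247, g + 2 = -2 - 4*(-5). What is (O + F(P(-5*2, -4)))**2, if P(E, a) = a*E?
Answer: 186624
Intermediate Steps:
g = 16 (g = -2 + (-2 - 4*(-5)) = -2 + (-2 + 20) = -2 + 18 = 16)
P(E, a) = E*a
F(z) = -4 + 16*z (F(z) = -4 + (16*(z + z))/2 = -4 + (16*(2*z))/2 = -4 + (32*z)/2 = -4 + 16*z)
O = -204 (O = -247 + 43 = -204)
(O + F(P(-5*2, -4)))**2 = (-204 + (-4 + 16*(-5*2*(-4))))**2 = (-204 + (-4 + 16*(-10*(-4))))**2 = (-204 + (-4 + 16*40))**2 = (-204 + (-4 + 640))**2 = (-204 + 636)**2 = 432**2 = 186624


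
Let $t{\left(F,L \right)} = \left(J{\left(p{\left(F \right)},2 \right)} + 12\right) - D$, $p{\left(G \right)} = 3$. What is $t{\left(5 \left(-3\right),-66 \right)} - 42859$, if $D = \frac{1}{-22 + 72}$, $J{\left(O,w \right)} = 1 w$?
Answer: $- \frac{2142251}{50} \approx -42845.0$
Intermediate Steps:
$J{\left(O,w \right)} = w$
$D = \frac{1}{50} \approx 0.02$
$t{\left(F,L \right)} = \frac{699}{50}$ ($t{\left(F,L \right)} = \left(2 + 12\right) - \frac{1}{50} = 14 - \frac{1}{50} = \frac{699}{50}$)
$t{\left(5 \left(-3\right),-66 \right)} - 42859 = \frac{699}{50} - 42859 = - \frac{2142251}{50}$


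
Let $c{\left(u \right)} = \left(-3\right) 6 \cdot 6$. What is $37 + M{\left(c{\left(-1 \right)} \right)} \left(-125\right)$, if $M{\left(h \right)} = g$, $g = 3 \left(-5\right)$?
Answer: $1912$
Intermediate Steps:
$c{\left(u \right)} = -108$ ($c{\left(u \right)} = \left(-18\right) 6 = -108$)
$g = -15$
$M{\left(h \right)} = -15$
$37 + M{\left(c{\left(-1 \right)} \right)} \left(-125\right) = 37 - -1875 = 37 + 1875 = 1912$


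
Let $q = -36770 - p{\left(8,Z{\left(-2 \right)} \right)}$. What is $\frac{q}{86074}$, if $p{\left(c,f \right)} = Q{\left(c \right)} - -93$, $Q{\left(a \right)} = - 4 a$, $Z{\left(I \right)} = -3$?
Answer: $- \frac{36831}{86074} \approx -0.4279$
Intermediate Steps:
$p{\left(c,f \right)} = 93 - 4 c$ ($p{\left(c,f \right)} = - 4 c - -93 = - 4 c + 93 = 93 - 4 c$)
$q = -36831$ ($q = -36770 - \left(93 - 32\right) = -36770 - 61 = -36831$)
$\frac{q}{86074} = - \frac{36831}{86074}$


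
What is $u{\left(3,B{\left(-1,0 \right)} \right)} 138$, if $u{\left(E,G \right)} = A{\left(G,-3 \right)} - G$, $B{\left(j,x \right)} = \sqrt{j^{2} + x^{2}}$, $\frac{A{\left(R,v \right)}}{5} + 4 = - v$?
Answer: $-828$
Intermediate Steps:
$A{\left(R,v \right)} = -20 - 5 v$ ($A{\left(R,v \right)} = -20 + 5 \left(- v\right) = -20 - 5 v$)
$u{\left(E,G \right)} = -5 - G$ ($u{\left(E,G \right)} = \left(-20 - -15\right) - G = \left(-20 + 15\right) - G = -5 - G$)
$u{\left(3,B{\left(-1,0 \right)} \right)} 138 = \left(-5 - \sqrt{\left(-1\right)^{2} + 0^{2}}\right) 138 = \left(-5 - \sqrt{1 + 0}\right) 138 = \left(-5 - \sqrt{1}\right) 138 = \left(-5 - 1\right) 138 = \left(-6\right) 138 = -828$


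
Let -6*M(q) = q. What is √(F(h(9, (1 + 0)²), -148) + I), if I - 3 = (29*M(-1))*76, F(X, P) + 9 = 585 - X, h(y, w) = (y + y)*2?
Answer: √8193/3 ≈ 30.172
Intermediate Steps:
h(y, w) = 4*y (h(y, w) = (2*y)*2 = 4*y)
M(q) = -q/6
F(X, P) = 576 - X (F(X, P) = -9 + (585 - X) = 576 - X)
I = 1111/3 (I = 3 + (29*(-⅙*(-1)))*76 = 3 + (29*(⅙))*76 = 3 + (29/6)*76 = 3 + 1102/3 = 1111/3 ≈ 370.33)
√(F(h(9, (1 + 0)²), -148) + I) = √((576 - 4*9) + 1111/3) = √((576 - 1*36) + 1111/3) = √((576 - 36) + 1111/3) = √(540 + 1111/3) = √(2731/3) = √8193/3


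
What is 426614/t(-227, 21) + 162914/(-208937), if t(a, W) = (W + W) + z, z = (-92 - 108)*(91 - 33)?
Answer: -45509204665/1207446923 ≈ -37.690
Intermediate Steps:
z = -11600 (z = -200*58 = -11600)
t(a, W) = -11600 + 2*W (t(a, W) = (W + W) - 11600 = 2*W - 11600 = -11600 + 2*W)
426614/t(-227, 21) + 162914/(-208937) = 426614/(-11600 + 2*21) + 162914/(-208937) = 426614/(-11600 + 42) + 162914*(-1/208937) = 426614/(-11558) - 162914/208937 = 426614*(-1/11558) - 162914/208937 = -213307/5779 - 162914/208937 = -45509204665/1207446923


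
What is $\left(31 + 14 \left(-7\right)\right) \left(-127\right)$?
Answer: $8509$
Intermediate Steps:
$\left(31 + 14 \left(-7\right)\right) \left(-127\right) = \left(31 - 98\right) \left(-127\right) = \left(-67\right) \left(-127\right) = 8509$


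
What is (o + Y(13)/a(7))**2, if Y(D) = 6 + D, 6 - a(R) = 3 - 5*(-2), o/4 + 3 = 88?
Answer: 5574321/49 ≈ 1.1376e+5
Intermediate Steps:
o = 340 (o = -12 + 4*88 = -12 + 352 = 340)
a(R) = -7 (a(R) = 6 - (3 - 5*(-2)) = 6 - (3 + 10) = 6 - 1*13 = 6 - 13 = -7)
(o + Y(13)/a(7))**2 = (340 + (6 + 13)/(-7))**2 = (340 + 19*(-1/7))**2 = (340 - 19/7)**2 = (2361/7)**2 = 5574321/49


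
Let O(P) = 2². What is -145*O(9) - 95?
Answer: -675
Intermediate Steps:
O(P) = 4
-145*O(9) - 95 = -145*4 - 95 = -580 - 95 = -675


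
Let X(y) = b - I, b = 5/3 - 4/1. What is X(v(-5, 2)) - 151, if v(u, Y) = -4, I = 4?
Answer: -472/3 ≈ -157.33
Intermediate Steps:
b = -7/3 (b = 5*(1/3) - 4*1 = 5/3 - 4 = -7/3 ≈ -2.3333)
X(y) = -19/3 (X(y) = -7/3 - 1*4 = -7/3 - 4 = -19/3)
X(v(-5, 2)) - 151 = -19/3 - 151 = -472/3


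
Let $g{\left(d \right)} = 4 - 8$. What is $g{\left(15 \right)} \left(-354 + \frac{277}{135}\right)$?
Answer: $\frac{190052}{135} \approx 1407.8$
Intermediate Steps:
$g{\left(d \right)} = -4$
$g{\left(15 \right)} \left(-354 + \frac{277}{135}\right) = - 4 \left(-354 + \frac{277}{135}\right) = \left(-4\right) \left(- \frac{47513}{135}\right) = \frac{190052}{135}$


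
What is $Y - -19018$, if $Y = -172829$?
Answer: $-153811$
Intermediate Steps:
$Y - -19018 = -172829 - -19018 = -172829 + 19018 = -153811$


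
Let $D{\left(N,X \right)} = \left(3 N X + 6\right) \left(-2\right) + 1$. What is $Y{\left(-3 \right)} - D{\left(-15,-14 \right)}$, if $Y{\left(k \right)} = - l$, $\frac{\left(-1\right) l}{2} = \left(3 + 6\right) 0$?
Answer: $1271$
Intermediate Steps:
$l = 0$ ($l = - 2 \left(3 + 6\right) 0 = - 2 \cdot 9 \cdot 0 = \left(-2\right) 0 = 0$)
$D{\left(N,X \right)} = -11 - 6 N X$ ($D{\left(N,X \right)} = \left(3 N X + 6\right) \left(-2\right) + 1 = \left(6 + 3 N X\right) \left(-2\right) + 1 = \left(-12 - 6 N X\right) + 1 = -11 - 6 N X$)
$Y{\left(k \right)} = 0$ ($Y{\left(k \right)} = \left(-1\right) 0 = 0$)
$Y{\left(-3 \right)} - D{\left(-15,-14 \right)} = 0 - \left(-11 - \left(-90\right) \left(-14\right)\right) = 0 - \left(-11 - 1260\right) = 0 - -1271 = 0 + 1271 = 1271$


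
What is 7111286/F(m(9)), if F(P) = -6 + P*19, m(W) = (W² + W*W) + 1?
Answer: 7111286/3091 ≈ 2300.6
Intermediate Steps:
m(W) = 1 + 2*W² (m(W) = (W² + W²) + 1 = 2*W² + 1 = 1 + 2*W²)
F(P) = -6 + 19*P
7111286/F(m(9)) = 7111286/(-6 + 19*(1 + 2*9²)) = 7111286/(-6 + 19*(1 + 2*81)) = 7111286/(-6 + 19*(1 + 162)) = 7111286/(-6 + 19*163) = 7111286/(-6 + 3097) = 7111286/3091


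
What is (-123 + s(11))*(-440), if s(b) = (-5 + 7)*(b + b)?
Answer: 34760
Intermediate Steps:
s(b) = 4*b (s(b) = 2*(2*b) = 4*b)
(-123 + s(11))*(-440) = (-123 + 4*11)*(-440) = (-123 + 44)*(-440) = -79*(-440) = 34760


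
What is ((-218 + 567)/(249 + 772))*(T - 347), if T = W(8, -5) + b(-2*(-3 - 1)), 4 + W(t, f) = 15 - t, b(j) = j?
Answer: -117264/1021 ≈ -114.85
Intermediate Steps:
W(t, f) = 11 - t (W(t, f) = -4 + (15 - t) = 11 - t)
T = 11 (T = (11 - 1*8) - 2*(-3 - 1) = (11 - 8) - 2*(-4) = 3 + 8 = 11)
((-218 + 567)/(249 + 772))*(T - 347) = ((-218 + 567)/(249 + 772))*(11 - 347) = (349/1021)*(-336) = -117264/1021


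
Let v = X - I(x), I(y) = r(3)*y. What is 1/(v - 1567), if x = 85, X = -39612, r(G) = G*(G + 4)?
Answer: -1/42964 ≈ -2.3275e-5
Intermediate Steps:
r(G) = G*(4 + G)
I(y) = 21*y (I(y) = (3*(4 + 3))*y = (3*7)*y = 21*y)
v = -41397 (v = -39612 - 21*85 = -39612 - 1*1785 = -39612 - 1785 = -41397)
1/(v - 1567) = 1/(-41397 - 1567) = 1/(-42964) = -1/42964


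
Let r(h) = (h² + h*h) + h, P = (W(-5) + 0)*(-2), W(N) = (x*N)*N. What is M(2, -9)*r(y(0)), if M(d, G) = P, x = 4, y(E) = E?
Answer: 0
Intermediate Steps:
W(N) = 4*N² (W(N) = (4*N)*N = 4*N²)
P = -200 (P = (4*(-5)² + 0)*(-2) = (4*25 + 0)*(-2) = (100 + 0)*(-2) = 100*(-2) = -200)
M(d, G) = -200
r(h) = h + 2*h² (r(h) = (h² + h²) + h = 2*h² + h = h + 2*h²)
M(2, -9)*r(y(0)) = -0*(1 + 2*0) = -0*(1 + 0) = -0 = -200*0 = 0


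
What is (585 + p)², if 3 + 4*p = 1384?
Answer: 13845841/16 ≈ 8.6537e+5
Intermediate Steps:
p = 1381/4 (p = -¾ + (¼)*1384 = -¾ + 346 = 1381/4 ≈ 345.25)
(585 + p)² = (585 + 1381/4)² = (3721/4)² = 13845841/16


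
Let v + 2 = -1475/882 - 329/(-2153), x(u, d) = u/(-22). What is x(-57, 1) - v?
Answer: 63818620/10444203 ≈ 6.1104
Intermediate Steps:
x(u, d) = -u/22 (x(u, d) = u*(-1/22) = -u/22)
v = -6683389/1898946 (v = -2 + (-1475/882 - 329/(-2153)) = -2 + (-1475*1/882 - 329*(-1/2153)) = -2 + (-1475/882 + 329/2153) = -2 - 2885497/1898946 = -6683389/1898946 ≈ -3.5195)
x(-57, 1) - v = -1/22*(-57) - 1*(-6683389/1898946) = 57/22 + 6683389/1898946 = 63818620/10444203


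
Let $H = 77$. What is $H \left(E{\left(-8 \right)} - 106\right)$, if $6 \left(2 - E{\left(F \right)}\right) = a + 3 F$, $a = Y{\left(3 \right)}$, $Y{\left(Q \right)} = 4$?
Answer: $- \frac{23254}{3} \approx -7751.3$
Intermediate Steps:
$a = 4$
$E{\left(F \right)} = \frac{4}{3} - \frac{F}{2}$ ($E{\left(F \right)} = 2 - \frac{4 + 3 F}{6} = 2 - \left(\frac{2}{3} + \frac{F}{2}\right) = \frac{4}{3} - \frac{F}{2}$)
$H \left(E{\left(-8 \right)} - 106\right) = 77 \left(\left(\frac{4}{3} - -4\right) - 106\right) = 77 \left(\left(\frac{4}{3} + 4\right) - 106\right) = 77 \left(\frac{16}{3} - 106\right) = 77 \left(- \frac{302}{3}\right) = - \frac{23254}{3}$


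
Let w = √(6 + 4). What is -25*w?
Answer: -25*√10 ≈ -79.057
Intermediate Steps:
w = √10 ≈ 3.1623
-25*w = -25*√10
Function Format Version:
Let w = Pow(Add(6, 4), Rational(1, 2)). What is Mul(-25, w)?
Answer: Mul(-25, Pow(10, Rational(1, 2))) ≈ -79.057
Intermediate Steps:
w = Pow(10, Rational(1, 2)) ≈ 3.1623
Mul(-25, w) = Mul(-25, Pow(10, Rational(1, 2)))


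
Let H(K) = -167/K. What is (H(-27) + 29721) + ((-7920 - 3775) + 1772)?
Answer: 534713/27 ≈ 19804.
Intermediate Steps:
(H(-27) + 29721) + ((-7920 - 3775) + 1772) = (-167/(-27) + 29721) + ((-7920 - 3775) + 1772) = (-167*(-1/27) + 29721) + (-11695 + 1772) = (167/27 + 29721) - 9923 = 802634/27 - 9923 = 534713/27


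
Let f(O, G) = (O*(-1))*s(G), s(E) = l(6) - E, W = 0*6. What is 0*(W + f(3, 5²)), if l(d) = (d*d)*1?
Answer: 0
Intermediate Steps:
l(d) = d² (l(d) = d²*1 = d²)
W = 0
s(E) = 36 - E (s(E) = 6² - E = 36 - E)
f(O, G) = -O*(36 - G) (f(O, G) = (O*(-1))*(36 - G) = (-O)*(36 - G) = -O*(36 - G))
0*(W + f(3, 5²)) = 0*(0 + 3*(-36 + 5²)) = 0*(0 + 3*(-36 + 25)) = 0*(0 + 3*(-11)) = 0*(0 - 33) = 0*(-33) = 0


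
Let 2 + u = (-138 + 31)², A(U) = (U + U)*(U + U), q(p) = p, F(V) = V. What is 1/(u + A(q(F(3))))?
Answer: 1/11483 ≈ 8.7085e-5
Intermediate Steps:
A(U) = 4*U² (A(U) = (2*U)*(2*U) = 4*U²)
u = 11447 (u = -2 + (-138 + 31)² = -2 + (-107)² = -2 + 11449 = 11447)
1/(u + A(q(F(3)))) = 1/(11447 + 4*3²) = 1/(11447 + 4*9) = 1/(11447 + 36) = 1/11483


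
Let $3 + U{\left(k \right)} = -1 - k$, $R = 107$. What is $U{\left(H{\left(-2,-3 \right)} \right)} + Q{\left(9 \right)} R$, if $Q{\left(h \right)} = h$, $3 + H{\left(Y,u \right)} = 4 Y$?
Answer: $970$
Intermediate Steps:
$H{\left(Y,u \right)} = -3 + 4 Y$
$U{\left(k \right)} = -4 - k$ ($U{\left(k \right)} = -3 - \left(1 + k\right) = -4 - k$)
$U{\left(H{\left(-2,-3 \right)} \right)} + Q{\left(9 \right)} R = \left(-4 - \left(-3 + 4 \left(-2\right)\right)\right) + 9 \cdot 107 = \left(-4 - \left(-3 - 8\right)\right) + 963 = \left(-4 - -11\right) + 963 = \left(-4 + 11\right) + 963 = 7 + 963 = 970$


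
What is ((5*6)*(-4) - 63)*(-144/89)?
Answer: 26352/89 ≈ 296.09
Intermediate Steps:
((5*6)*(-4) - 63)*(-144/89) = (30*(-4) - 63)*(-144*1/89) = (-120 - 63)*(-144/89) = -183*(-144/89) = 26352/89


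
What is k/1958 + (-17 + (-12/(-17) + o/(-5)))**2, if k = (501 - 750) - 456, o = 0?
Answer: 150031637/565862 ≈ 265.14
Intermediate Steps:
k = -705 (k = -249 - 456 = -705)
k/1958 + (-17 + (-12/(-17) + o/(-5)))**2 = -705/1958 + (-17 + (-12/(-17) + 0/(-5)))**2 = -705*1/1958 + (-17 + (-12*(-1/17) + 0*(-1/5)))**2 = -705/1958 + (-17 + (12/17 + 0))**2 = -705/1958 + (-17 + 12/17)**2 = -705/1958 + (-277/17)**2 = -705/1958 + 76729/289 = 150031637/565862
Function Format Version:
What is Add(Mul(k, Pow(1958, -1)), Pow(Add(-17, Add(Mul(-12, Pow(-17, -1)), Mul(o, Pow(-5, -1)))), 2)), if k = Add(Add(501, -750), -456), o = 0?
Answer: Rational(150031637, 565862) ≈ 265.14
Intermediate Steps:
k = -705 (k = Add(-249, -456) = -705)
Add(Mul(k, Pow(1958, -1)), Pow(Add(-17, Add(Mul(-12, Pow(-17, -1)), Mul(o, Pow(-5, -1)))), 2)) = Add(Mul(-705, Pow(1958, -1)), Pow(Add(-17, Add(Mul(-12, Pow(-17, -1)), Mul(0, Pow(-5, -1)))), 2)) = Add(Mul(-705, Rational(1, 1958)), Pow(Add(-17, Add(Mul(-12, Rational(-1, 17)), Mul(0, Rational(-1, 5)))), 2)) = Add(Rational(-705, 1958), Pow(Add(-17, Add(Rational(12, 17), 0)), 2)) = Add(Rational(-705, 1958), Pow(Add(-17, Rational(12, 17)), 2)) = Add(Rational(-705, 1958), Pow(Rational(-277, 17), 2)) = Add(Rational(-705, 1958), Rational(76729, 289)) = Rational(150031637, 565862)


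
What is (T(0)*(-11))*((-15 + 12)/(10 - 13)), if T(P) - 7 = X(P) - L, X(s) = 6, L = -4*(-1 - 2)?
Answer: -11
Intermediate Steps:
L = 12 (L = -4*(-3) = 12)
T(P) = 1 (T(P) = 7 + (6 - 1*12) = 7 + (6 - 12) = 7 - 6 = 1)
(T(0)*(-11))*((-15 + 12)/(10 - 13)) = (1*(-11))*((-15 + 12)/(10 - 13)) = -(-33)/(-3) = -(-33)*(-1)/3 = -11*1 = -11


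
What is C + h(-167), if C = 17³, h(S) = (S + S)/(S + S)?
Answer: 4914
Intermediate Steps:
h(S) = 1 (h(S) = (2*S)/((2*S)) = (2*S)*(1/(2*S)) = 1)
C = 4913
C + h(-167) = 4913 + 1 = 4914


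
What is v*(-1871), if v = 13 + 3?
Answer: -29936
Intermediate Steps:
v = 16
v*(-1871) = 16*(-1871) = -29936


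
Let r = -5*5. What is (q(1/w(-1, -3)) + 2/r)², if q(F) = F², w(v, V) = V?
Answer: 49/50625 ≈ 0.00096790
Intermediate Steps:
r = -25
(q(1/w(-1, -3)) + 2/r)² = ((1/(-3))² + 2/(-25))² = ((-⅓)² + 2*(-1/25))² = (⅑ - 2/25)² = (7/225)² = 49/50625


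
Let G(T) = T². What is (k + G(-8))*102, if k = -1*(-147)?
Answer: 21522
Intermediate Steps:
k = 147
(k + G(-8))*102 = (147 + (-8)²)*102 = (147 + 64)*102 = 211*102 = 21522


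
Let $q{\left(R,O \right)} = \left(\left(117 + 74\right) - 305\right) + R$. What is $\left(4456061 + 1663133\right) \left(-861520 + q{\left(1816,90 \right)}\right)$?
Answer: $-5261393146692$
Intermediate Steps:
$q{\left(R,O \right)} = -114 + R$ ($q{\left(R,O \right)} = \left(191 - 305\right) + R = -114 + R$)
$\left(4456061 + 1663133\right) \left(-861520 + q{\left(1816,90 \right)}\right) = \left(4456061 + 1663133\right) \left(-861520 + \left(-114 + 1816\right)\right) = 6119194 \left(-861520 + 1702\right) = 6119194 \left(-859818\right) = -5261393146692$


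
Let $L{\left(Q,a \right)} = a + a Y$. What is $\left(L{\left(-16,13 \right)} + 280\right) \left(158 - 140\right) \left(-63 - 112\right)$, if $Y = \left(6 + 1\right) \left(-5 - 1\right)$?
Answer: $796950$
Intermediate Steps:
$Y = -42$ ($Y = 7 \left(-6\right) = -42$)
$L{\left(Q,a \right)} = - 41 a$ ($L{\left(Q,a \right)} = a + a \left(-42\right) = a - 42 a = - 41 a$)
$\left(L{\left(-16,13 \right)} + 280\right) \left(158 - 140\right) \left(-63 - 112\right) = \left(\left(-41\right) 13 + 280\right) \left(158 - 140\right) \left(-63 - 112\right) = \left(-533 + 280\right) 18 \left(-175\right) = \left(-253\right) \left(-3150\right) = 796950$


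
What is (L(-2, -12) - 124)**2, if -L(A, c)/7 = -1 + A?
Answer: 10609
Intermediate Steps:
L(A, c) = 7 - 7*A (L(A, c) = -7*(-1 + A) = 7 - 7*A)
(L(-2, -12) - 124)**2 = ((7 - 7*(-2)) - 124)**2 = ((7 + 14) - 124)**2 = (21 - 124)**2 = (-103)**2 = 10609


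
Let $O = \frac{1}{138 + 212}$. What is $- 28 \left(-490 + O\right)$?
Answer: $\frac{342998}{25} \approx 13720.0$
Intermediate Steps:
$O = \frac{1}{350} \approx 0.0028571$
$- 28 \left(-490 + O\right) = - 28 \left(-490 + \frac{1}{350}\right) = \left(-28\right) \left(- \frac{171499}{350}\right) = \frac{342998}{25}$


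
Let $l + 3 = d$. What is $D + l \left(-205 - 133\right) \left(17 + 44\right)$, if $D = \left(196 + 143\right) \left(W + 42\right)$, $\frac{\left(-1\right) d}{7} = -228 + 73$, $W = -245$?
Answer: $-22377493$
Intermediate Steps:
$d = 1085$ ($d = - 7 \left(-228 + 73\right) = \left(-7\right) \left(-155\right) = 1085$)
$l = 1082$ ($l = -3 + 1085 = 1082$)
$D = -68817$ ($D = \left(196 + 143\right) \left(-245 + 42\right) = 339 \left(-203\right) = -68817$)
$D + l \left(-205 - 133\right) \left(17 + 44\right) = -68817 + 1082 \left(-205 - 133\right) \left(17 + 44\right) = -68817 + 1082 \left(\left(-338\right) 61\right) = -68817 + 1082 \left(-20618\right) = -68817 - 22308676 = -22377493$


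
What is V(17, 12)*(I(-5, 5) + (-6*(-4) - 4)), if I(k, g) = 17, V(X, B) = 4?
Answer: 148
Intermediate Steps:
V(17, 12)*(I(-5, 5) + (-6*(-4) - 4)) = 4*(17 + (-6*(-4) - 4)) = 4*(17 + (24 - 4)) = 4*(17 + 20) = 4*37 = 148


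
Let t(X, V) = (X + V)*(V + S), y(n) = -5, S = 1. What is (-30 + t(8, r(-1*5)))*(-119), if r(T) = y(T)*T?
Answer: -98532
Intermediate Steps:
r(T) = -5*T
t(X, V) = (1 + V)*(V + X) (t(X, V) = (X + V)*(V + 1) = (V + X)*(1 + V) = (1 + V)*(V + X))
(-30 + t(8, r(-1*5)))*(-119) = (-30 + (-(-5)*5 + 8 + (-(-5)*5)**2 - (-5)*5*8))*(-119) = (-30 + (-5*(-5) + 8 + (-5*(-5))**2 - 5*(-5)*8))*(-119) = (-30 + (25 + 8 + 25**2 + 25*8))*(-119) = (-30 + (25 + 8 + 625 + 200))*(-119) = (-30 + 858)*(-119) = 828*(-119) = -98532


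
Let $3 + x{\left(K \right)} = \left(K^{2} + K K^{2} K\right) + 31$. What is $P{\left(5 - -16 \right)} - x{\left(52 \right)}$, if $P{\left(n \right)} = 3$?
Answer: $-7314345$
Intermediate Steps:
$x{\left(K \right)} = 28 + K^{2} + K^{4}$ ($x{\left(K \right)} = -3 + \left(\left(K^{2} + K K^{2} K\right) + 31\right) = -3 + \left(\left(K^{2} + K^{3} K\right) + 31\right) = -3 + \left(\left(K^{2} + K^{4}\right) + 31\right) = -3 + \left(31 + K^{2} + K^{4}\right) = 28 + K^{2} + K^{4}$)
$P{\left(5 - -16 \right)} - x{\left(52 \right)} = 3 - \left(28 + 52^{2} + 52^{4}\right) = 3 - \left(28 + 2704 + 7311616\right) = 3 - 7314348 = -7314345$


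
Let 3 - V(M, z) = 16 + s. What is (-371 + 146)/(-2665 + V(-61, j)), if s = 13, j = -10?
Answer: 25/299 ≈ 0.083612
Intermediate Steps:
V(M, z) = -26 (V(M, z) = 3 - (16 + 13) = 3 - 1*29 = 3 - 29 = -26)
(-371 + 146)/(-2665 + V(-61, j)) = (-371 + 146)/(-2665 - 26) = -225/(-2691) = -225*(-1/2691) = 25/299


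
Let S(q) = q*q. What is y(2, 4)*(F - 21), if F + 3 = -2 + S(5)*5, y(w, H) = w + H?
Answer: 594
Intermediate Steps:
S(q) = q**2
y(w, H) = H + w
F = 120 (F = -3 + (-2 + 5**2*5) = -3 + (-2 + 25*5) = -3 + (-2 + 125) = -3 + 123 = 120)
y(2, 4)*(F - 21) = (4 + 2)*(120 - 21) = 6*99 = 594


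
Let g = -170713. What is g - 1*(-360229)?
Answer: 189516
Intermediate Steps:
g - 1*(-360229) = -170713 - 1*(-360229) = -170713 + 360229 = 189516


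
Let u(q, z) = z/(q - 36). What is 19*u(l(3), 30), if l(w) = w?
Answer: -190/11 ≈ -17.273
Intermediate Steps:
u(q, z) = z/(-36 + q)
19*u(l(3), 30) = 19*(30/(-36 + 3)) = 19*(30/(-33)) = 19*(30*(-1/33)) = 19*(-10/11) = -190/11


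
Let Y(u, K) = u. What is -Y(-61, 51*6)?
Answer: 61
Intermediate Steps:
-Y(-61, 51*6) = -1*(-61) = 61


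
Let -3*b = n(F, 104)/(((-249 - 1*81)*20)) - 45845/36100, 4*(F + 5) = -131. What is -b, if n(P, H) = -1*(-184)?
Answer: -1546097/3573900 ≈ -0.43261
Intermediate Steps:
F = -151/4 (F = -5 + (1/4)*(-131) = -5 - 131/4 = -151/4 ≈ -37.750)
n(P, H) = 184
b = 1546097/3573900 (b = -(184/(((-249 - 1*81)*20)) - 45845/36100)/3 = -(184/(((-249 - 81)*20)) - 45845*1/36100)/3 = -(184/((-330*20)) - 9169/7220)/3 = -(184/(-6600) - 9169/7220)/3 = -(184*(-1/6600) - 9169/7220)/3 = -(-23/825 - 9169/7220)/3 = -1/3*(-1546097/1191300) = 1546097/3573900 ≈ 0.43261)
-b = -1*1546097/3573900 = -1546097/3573900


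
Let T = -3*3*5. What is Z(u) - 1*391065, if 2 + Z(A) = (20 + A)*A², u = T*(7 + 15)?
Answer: -951088067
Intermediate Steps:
T = -45 (T = -9*5 = -45)
u = -990 (u = -45*(7 + 15) = -45*22 = -990)
Z(A) = -2 + A²*(20 + A) (Z(A) = -2 + (20 + A)*A² = -2 + A²*(20 + A))
Z(u) - 1*391065 = (-2 + (-990)³ + 20*(-990)²) - 1*391065 = (-2 - 970299000 + 20*980100) - 391065 = (-2 - 970299000 + 19602000) - 391065 = -950697002 - 391065 = -951088067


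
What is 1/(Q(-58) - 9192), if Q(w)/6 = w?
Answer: -1/9540 ≈ -0.00010482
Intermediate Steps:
Q(w) = 6*w
1/(Q(-58) - 9192) = 1/(6*(-58) - 9192) = 1/(-348 - 9192) = 1/(-9540) = -1/9540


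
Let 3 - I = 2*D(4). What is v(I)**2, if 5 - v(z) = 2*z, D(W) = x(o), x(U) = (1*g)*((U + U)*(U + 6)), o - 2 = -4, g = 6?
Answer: 148225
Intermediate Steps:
o = -2 (o = 2 - 4 = -2)
x(U) = 12*U*(6 + U) (x(U) = (1*6)*((U + U)*(U + 6)) = 6*((2*U)*(6 + U)) = 6*(2*U*(6 + U)) = 12*U*(6 + U))
D(W) = -96 (D(W) = 12*(-2)*(6 - 2) = 12*(-2)*4 = -96)
I = 195 (I = 3 - 2*(-96) = 3 - 1*(-192) = 3 + 192 = 195)
v(z) = 5 - 2*z
v(I)**2 = (5 - 2*195)**2 = (5 - 390)**2 = (-385)**2 = 148225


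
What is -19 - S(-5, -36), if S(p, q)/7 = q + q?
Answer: 485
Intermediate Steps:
S(p, q) = 14*q (S(p, q) = 7*(q + q) = 7*(2*q) = 14*q)
-19 - S(-5, -36) = -19 - 14*(-36) = -19 - 1*(-504) = -19 + 504 = 485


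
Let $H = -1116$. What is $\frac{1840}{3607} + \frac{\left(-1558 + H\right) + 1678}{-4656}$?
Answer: $\frac{1013301}{1399516} \approx 0.72404$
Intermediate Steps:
$\frac{1840}{3607} + \frac{\left(-1558 + H\right) + 1678}{-4656} = \frac{1840}{3607} + \frac{\left(-1558 - 1116\right) + 1678}{-4656} = 1840 \cdot \frac{1}{3607} + \left(-2674 + 1678\right) \left(- \frac{1}{4656}\right) = \frac{1840}{3607} - - \frac{83}{388} = \frac{1840}{3607} + \frac{83}{388} = \frac{1013301}{1399516}$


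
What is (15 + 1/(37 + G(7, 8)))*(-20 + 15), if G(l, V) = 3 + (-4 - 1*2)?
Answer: -2555/34 ≈ -75.147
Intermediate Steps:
G(l, V) = -3 (G(l, V) = 3 + (-4 - 2) = 3 - 6 = -3)
(15 + 1/(37 + G(7, 8)))*(-20 + 15) = (15 + 1/(37 - 3))*(-20 + 15) = (15 + 1/34)*(-5) = (511/34)*(-5) = -2555/34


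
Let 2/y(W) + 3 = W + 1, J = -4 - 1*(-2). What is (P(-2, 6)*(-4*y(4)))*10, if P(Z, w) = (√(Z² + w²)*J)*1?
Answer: 160*√10 ≈ 505.96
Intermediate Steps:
J = -2 (J = -4 + 2 = -2)
y(W) = 2/(-2 + W) (y(W) = 2/(-3 + (W + 1)) = 2/(-3 + (1 + W)) = 2/(-2 + W))
P(Z, w) = -2*√(Z² + w²) (P(Z, w) = (√(Z² + w²)*(-2))*1 = -2*√(Z² + w²)*1 = -2*√(Z² + w²))
(P(-2, 6)*(-4*y(4)))*10 = ((-2*√((-2)² + 6²))*(-8/(-2 + 4)))*10 = ((-2*√(4 + 36))*(-8/2))*10 = ((-4*√10)*(-8/2))*10 = ((-4*√10)*(-4*1))*10 = (-4*√10*(-4))*10 = (16*√10)*10 = 160*√10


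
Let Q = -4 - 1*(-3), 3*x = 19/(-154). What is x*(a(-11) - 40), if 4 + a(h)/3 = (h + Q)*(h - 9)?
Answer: -6346/231 ≈ -27.472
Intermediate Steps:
x = -19/462 (x = (19/(-154))/3 = (19*(-1/154))/3 = (⅓)*(-19/154) = -19/462 ≈ -0.041126)
Q = -1 (Q = -4 + 3 = -1)
a(h) = -12 + 3*(-1 + h)*(-9 + h) (a(h) = -12 + 3*((h - 1)*(h - 9)) = -12 + 3*((-1 + h)*(-9 + h)) = -12 + 3*(-1 + h)*(-9 + h))
x*(a(-11) - 40) = -19*((15 - 30*(-11) + 3*(-11)²) - 40)/462 = -19*((15 + 330 + 3*121) - 40)/462 = -19*((15 + 330 + 363) - 40)/462 = -19*(708 - 40)/462 = -19/462*668 = -6346/231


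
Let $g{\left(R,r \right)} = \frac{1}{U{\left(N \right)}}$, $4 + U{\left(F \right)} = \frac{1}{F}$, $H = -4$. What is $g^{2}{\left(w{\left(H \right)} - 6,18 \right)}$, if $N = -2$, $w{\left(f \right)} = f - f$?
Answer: $\frac{4}{81} \approx 0.049383$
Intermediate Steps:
$w{\left(f \right)} = 0$
$U{\left(F \right)} = -4 + \frac{1}{F}$
$g{\left(R,r \right)} = - \frac{2}{9}$ ($g{\left(R,r \right)} = \frac{1}{-4 + \frac{1}{-2}} = \frac{1}{-4 - \frac{1}{2}} = \frac{1}{- \frac{9}{2}} = - \frac{2}{9}$)
$g^{2}{\left(w{\left(H \right)} - 6,18 \right)} = \left(- \frac{2}{9}\right)^{2} = \frac{4}{81}$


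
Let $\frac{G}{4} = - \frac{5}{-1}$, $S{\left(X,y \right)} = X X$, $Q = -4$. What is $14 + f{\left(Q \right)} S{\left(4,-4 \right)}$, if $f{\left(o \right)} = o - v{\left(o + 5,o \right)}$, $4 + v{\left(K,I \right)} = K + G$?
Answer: $-322$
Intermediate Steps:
$S{\left(X,y \right)} = X^{2}$
$G = 20$ ($G = 4 \left(- \frac{5}{-1}\right) = 4 \left(\left(-5\right) \left(-1\right)\right) = 4 \cdot 5 = 20$)
$v{\left(K,I \right)} = 16 + K$ ($v{\left(K,I \right)} = -4 + \left(K + 20\right) = -4 + \left(20 + K\right) = 16 + K$)
$f{\left(o \right)} = -21$ ($f{\left(o \right)} = o - \left(16 + \left(o + 5\right)\right) = o - \left(16 + \left(5 + o\right)\right) = o - \left(21 + o\right) = -21$)
$14 + f{\left(Q \right)} S{\left(4,-4 \right)} = 14 - 21 \cdot 4^{2} = 14 - 336 = -322$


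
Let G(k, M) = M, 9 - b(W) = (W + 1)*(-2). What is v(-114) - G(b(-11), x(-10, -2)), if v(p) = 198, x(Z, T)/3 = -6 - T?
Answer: 210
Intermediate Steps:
x(Z, T) = -18 - 3*T (x(Z, T) = 3*(-6 - T) = -18 - 3*T)
b(W) = 11 + 2*W (b(W) = 9 - (W + 1)*(-2) = 9 - (1 + W)*(-2) = 9 - (-2 - 2*W) = 9 + (2 + 2*W) = 11 + 2*W)
v(-114) - G(b(-11), x(-10, -2)) = 198 - (-18 - 3*(-2)) = 198 - (-18 + 6) = 198 - 1*(-12) = 198 + 12 = 210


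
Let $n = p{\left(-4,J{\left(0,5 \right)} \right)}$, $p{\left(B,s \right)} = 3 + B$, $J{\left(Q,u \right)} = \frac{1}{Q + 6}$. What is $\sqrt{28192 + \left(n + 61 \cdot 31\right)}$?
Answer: $13 \sqrt{178} \approx 173.44$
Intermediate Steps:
$J{\left(Q,u \right)} = \frac{1}{6 + Q}$
$n = -1$ ($n = 3 - 4 = -1$)
$\sqrt{28192 + \left(n + 61 \cdot 31\right)} = \sqrt{28192 + \left(-1 + 61 \cdot 31\right)} = \sqrt{28192 + \left(-1 + 1891\right)} = \sqrt{28192 + 1890} = \sqrt{30082} = 13 \sqrt{178}$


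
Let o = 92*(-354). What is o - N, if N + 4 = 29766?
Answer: -62330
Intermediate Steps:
o = -32568
N = 29762 (N = -4 + 29766 = 29762)
o - N = -32568 - 1*29762 = -32568 - 29762 = -62330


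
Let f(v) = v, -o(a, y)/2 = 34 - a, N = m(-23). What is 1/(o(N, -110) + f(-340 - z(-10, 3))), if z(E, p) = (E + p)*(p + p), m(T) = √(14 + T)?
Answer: -61/22332 - I/22332 ≈ -0.0027315 - 4.4779e-5*I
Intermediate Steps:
N = 3*I (N = √(14 - 23) = √(-9) = 3*I ≈ 3.0*I)
z(E, p) = 2*p*(E + p) (z(E, p) = (E + p)*(2*p) = 2*p*(E + p))
o(a, y) = -68 + 2*a (o(a, y) = -2*(34 - a) = -68 + 2*a)
1/(o(N, -110) + f(-340 - z(-10, 3))) = 1/((-68 + 2*(3*I)) + (-340 - 2*3*(-10 + 3))) = 1/((-68 + 6*I) + (-340 - 2*3*(-7))) = 1/((-68 + 6*I) + (-340 - 1*(-42))) = 1/((-68 + 6*I) + (-340 + 42)) = 1/((-68 + 6*I) - 298) = 1/(-366 + 6*I) = (-366 - 6*I)/133992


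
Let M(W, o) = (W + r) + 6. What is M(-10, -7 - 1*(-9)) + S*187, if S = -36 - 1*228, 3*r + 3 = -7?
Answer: -148126/3 ≈ -49375.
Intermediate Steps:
r = -10/3 (r = -1 + (⅓)*(-7) = -1 - 7/3 = -10/3 ≈ -3.3333)
S = -264 (S = -36 - 228 = -264)
M(W, o) = 8/3 + W (M(W, o) = (W - 10/3) + 6 = (-10/3 + W) + 6 = 8/3 + W)
M(-10, -7 - 1*(-9)) + S*187 = (8/3 - 10) - 264*187 = -22/3 - 49368 = -148126/3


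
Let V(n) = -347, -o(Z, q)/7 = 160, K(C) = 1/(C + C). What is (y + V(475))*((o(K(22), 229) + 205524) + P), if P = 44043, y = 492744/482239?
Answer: -41451938224483/482239 ≈ -8.5957e+7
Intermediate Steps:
K(C) = 1/(2*C)
o(Z, q) = -1120 (o(Z, q) = -7*160 = -1120)
y = 492744/482239 (y = 492744*(1/482239) = 492744/482239 ≈ 1.0218)
(y + V(475))*((o(K(22), 229) + 205524) + P) = (492744/482239 - 347)*((-1120 + 205524) + 44043) = -166844189*(204404 + 44043)/482239 = -166844189/482239*248447 = -41451938224483/482239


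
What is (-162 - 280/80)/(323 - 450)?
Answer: 331/254 ≈ 1.3032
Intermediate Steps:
(-162 - 280/80)/(323 - 450) = (-162 - 280*1/80)/(-127) = (-162 - 7/2)*(-1/127) = -331/2*(-1/127) = 331/254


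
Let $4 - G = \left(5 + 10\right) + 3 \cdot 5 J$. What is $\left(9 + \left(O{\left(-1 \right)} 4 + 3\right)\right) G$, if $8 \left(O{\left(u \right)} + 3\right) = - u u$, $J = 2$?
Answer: $\frac{41}{2} \approx 20.5$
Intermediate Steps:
$O{\left(u \right)} = -3 - \frac{u^{2}}{8}$ ($O{\left(u \right)} = -3 + \frac{- u u}{8} = -3 + \frac{\left(-1\right) u^{2}}{8} = -3 - \frac{u^{2}}{8}$)
$G = -41$ ($G = 4 - \left(\left(5 + 10\right) + 3 \cdot 5 \cdot 2\right) = 4 - \left(15 + 15 \cdot 2\right) = 4 - \left(15 + 30\right) = 4 - 45 = -41$)
$\left(9 + \left(O{\left(-1 \right)} 4 + 3\right)\right) G = \left(9 + \left(\left(-3 - \frac{\left(-1\right)^{2}}{8}\right) 4 + 3\right)\right) \left(-41\right) = \left(9 + \left(\left(-3 - \frac{1}{8}\right) 4 + 3\right)\right) \left(-41\right) = \left(9 + \left(\left(- \frac{25}{8}\right) 4 + 3\right)\right) \left(-41\right) = \left(9 + \left(- \frac{25}{2} + 3\right)\right) \left(-41\right) = \left(9 - \frac{19}{2}\right) \left(-41\right) = \left(- \frac{1}{2}\right) \left(-41\right) = \frac{41}{2}$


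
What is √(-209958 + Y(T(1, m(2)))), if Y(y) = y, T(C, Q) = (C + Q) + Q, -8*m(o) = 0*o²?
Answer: I*√209957 ≈ 458.21*I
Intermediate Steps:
m(o) = 0 (m(o) = -0*o² = -⅛*0 = 0)
T(C, Q) = C + 2*Q
√(-209958 + Y(T(1, m(2)))) = √(-209958 + (1 + 2*0)) = √(-209958 + (1 + 0)) = √(-209958 + 1) = √(-209957) = I*√209957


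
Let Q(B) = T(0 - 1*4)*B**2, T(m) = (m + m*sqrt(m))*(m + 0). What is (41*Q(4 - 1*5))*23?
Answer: 15088 + 30176*I ≈ 15088.0 + 30176.0*I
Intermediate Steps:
T(m) = m*(m + m**(3/2)) (T(m) = (m + m**(3/2))*m = m*(m + m**(3/2)))
Q(B) = B**2*(16 + 32*I) (Q(B) = ((0 - 1*4)**2 + (0 - 1*4)**(5/2))*B**2 = ((0 - 4)**2 + (0 - 4)**(5/2))*B**2 = ((-4)**2 + (-4)**(5/2))*B**2 = (16 + 32*I)*B**2 = B**2*(16 + 32*I))
(41*Q(4 - 1*5))*23 = (41*((4 - 1*5)**2*(16 + 32*I)))*23 = (41*((4 - 5)**2*(16 + 32*I)))*23 = (41*((-1)**2*(16 + 32*I)))*23 = (41*(1*(16 + 32*I)))*23 = (41*(16 + 32*I))*23 = (656 + 1312*I)*23 = 15088 + 30176*I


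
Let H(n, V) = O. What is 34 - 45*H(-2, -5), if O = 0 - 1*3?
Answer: 169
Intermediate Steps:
O = -3 (O = 0 - 3 = -3)
H(n, V) = -3
34 - 45*H(-2, -5) = 34 - 45*(-3) = 34 + 135 = 169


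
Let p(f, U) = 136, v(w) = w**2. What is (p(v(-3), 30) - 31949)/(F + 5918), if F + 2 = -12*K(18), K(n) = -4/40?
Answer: -159065/29586 ≈ -5.3764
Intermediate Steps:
K(n) = -1/10 (K(n) = -4*1/40 = -1/10)
F = -4/5 (F = -2 - 12*(-1/10) = -2 + 6/5 = -4/5 ≈ -0.80000)
(p(v(-3), 30) - 31949)/(F + 5918) = (136 - 31949)/(-4/5 + 5918) = -31813/29586/5 = -31813*5/29586 = -159065/29586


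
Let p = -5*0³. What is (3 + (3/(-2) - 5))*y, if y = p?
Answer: 0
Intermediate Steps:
p = 0 (p = -5*0 = 0)
y = 0
(3 + (3/(-2) - 5))*y = (3 + (3/(-2) - 5))*0 = (3 + (3*(-½) - 5))*0 = (3 + (-3/2 - 5))*0 = (3 - 13/2)*0 = -7/2*0 = 0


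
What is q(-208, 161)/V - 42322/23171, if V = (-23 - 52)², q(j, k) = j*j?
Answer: 764408894/130336875 ≈ 5.8649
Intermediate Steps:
q(j, k) = j²
V = 5625 (V = (-75)² = 5625)
q(-208, 161)/V - 42322/23171 = (-208)²/5625 - 42322/23171 = 43264*(1/5625) - 42322*1/23171 = 43264/5625 - 42322/23171 = 764408894/130336875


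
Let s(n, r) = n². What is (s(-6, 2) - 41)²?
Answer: 25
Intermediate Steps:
(s(-6, 2) - 41)² = ((-6)² - 41)² = (36 - 41)² = (-5)² = 25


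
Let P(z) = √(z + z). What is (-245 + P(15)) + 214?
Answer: -31 + √30 ≈ -25.523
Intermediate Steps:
P(z) = √2*√z (P(z) = √(2*z) = √2*√z)
(-245 + P(15)) + 214 = (-245 + √2*√15) + 214 = (-245 + √30) + 214 = -31 + √30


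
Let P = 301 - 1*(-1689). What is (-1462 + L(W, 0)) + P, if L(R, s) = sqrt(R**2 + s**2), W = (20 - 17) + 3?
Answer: 534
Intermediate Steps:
P = 1990 (P = 301 + 1689 = 1990)
W = 6 (W = 3 + 3 = 6)
(-1462 + L(W, 0)) + P = (-1462 + sqrt(6**2 + 0**2)) + 1990 = (-1462 + sqrt(36 + 0)) + 1990 = (-1462 + sqrt(36)) + 1990 = (-1462 + 6) + 1990 = -1456 + 1990 = 534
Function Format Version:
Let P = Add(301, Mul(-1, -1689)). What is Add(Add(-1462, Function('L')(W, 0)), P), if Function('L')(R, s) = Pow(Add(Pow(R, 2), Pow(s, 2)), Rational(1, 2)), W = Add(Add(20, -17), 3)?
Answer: 534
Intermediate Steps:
P = 1990 (P = Add(301, 1689) = 1990)
W = 6 (W = Add(3, 3) = 6)
Add(Add(-1462, Function('L')(W, 0)), P) = Add(Add(-1462, Pow(Add(Pow(6, 2), Pow(0, 2)), Rational(1, 2))), 1990) = Add(Add(-1462, Pow(Add(36, 0), Rational(1, 2))), 1990) = Add(Add(-1462, Pow(36, Rational(1, 2))), 1990) = Add(Add(-1462, 6), 1990) = Add(-1456, 1990) = 534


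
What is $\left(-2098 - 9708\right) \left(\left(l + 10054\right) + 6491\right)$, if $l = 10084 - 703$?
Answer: $-306082356$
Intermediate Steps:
$l = 9381$ ($l = 10084 - 703 = 9381$)
$\left(-2098 - 9708\right) \left(\left(l + 10054\right) + 6491\right) = \left(-2098 - 9708\right) \left(\left(9381 + 10054\right) + 6491\right) = - 11806 \left(19435 + 6491\right) = \left(-11806\right) 25926 = -306082356$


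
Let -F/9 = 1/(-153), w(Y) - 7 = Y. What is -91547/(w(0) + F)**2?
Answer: -26457083/14400 ≈ -1837.3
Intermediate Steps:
w(Y) = 7 + Y
F = 1/17 (F = -9/(-153) = -9*(-1/153) = 1/17 ≈ 0.058824)
-91547/(w(0) + F)**2 = -91547/((7 + 0) + 1/17)**2 = -91547/(7 + 1/17)**2 = -91547/((120/17)**2) = -91547/14400/289 = -91547*289/14400 = -26457083/14400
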